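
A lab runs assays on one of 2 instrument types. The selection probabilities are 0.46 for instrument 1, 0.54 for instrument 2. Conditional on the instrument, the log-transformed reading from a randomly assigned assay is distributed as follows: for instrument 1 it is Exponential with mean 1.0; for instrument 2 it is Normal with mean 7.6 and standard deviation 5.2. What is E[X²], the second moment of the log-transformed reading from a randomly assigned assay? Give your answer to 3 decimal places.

For each component E[X²] = Var + (mean)², giving 1: 2; 2: 84.8.
Overall E[X²] = 0.46·2 + 0.54·84.8 = 46.712.

46.712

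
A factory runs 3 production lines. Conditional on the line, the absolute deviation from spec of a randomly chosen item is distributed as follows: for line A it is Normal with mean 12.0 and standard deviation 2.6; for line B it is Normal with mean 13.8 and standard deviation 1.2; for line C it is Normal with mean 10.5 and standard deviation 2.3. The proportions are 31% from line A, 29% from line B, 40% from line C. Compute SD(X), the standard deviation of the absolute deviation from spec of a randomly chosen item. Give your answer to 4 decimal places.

Per component, A: μ=12, E[X²]=150.76; B: μ=13.8, E[X²]=191.88; C: μ=10.5, E[X²]=115.54.
E[X] = 0.31·12 + 0.29·13.8 + 0.4·10.5 = 11.922.
E[X²] = 0.31·150.76 + 0.29·191.88 + 0.4·115.54 = 148.597.
Var(X) = E[X²] − (E[X])² = 148.597 − 142.134 = 6.46272.
SD(X) = √6.46272 = 2.54219.

2.5422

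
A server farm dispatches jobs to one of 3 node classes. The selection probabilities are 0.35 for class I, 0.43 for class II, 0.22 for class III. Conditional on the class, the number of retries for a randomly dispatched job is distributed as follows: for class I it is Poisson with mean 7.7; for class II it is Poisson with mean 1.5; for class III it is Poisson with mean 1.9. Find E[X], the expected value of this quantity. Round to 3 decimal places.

Component means — I: 7.7; II: 1.5; III: 1.9.
E[X] = 0.35·7.7 + 0.43·1.5 + 0.22·1.9 = 3.758.

3.758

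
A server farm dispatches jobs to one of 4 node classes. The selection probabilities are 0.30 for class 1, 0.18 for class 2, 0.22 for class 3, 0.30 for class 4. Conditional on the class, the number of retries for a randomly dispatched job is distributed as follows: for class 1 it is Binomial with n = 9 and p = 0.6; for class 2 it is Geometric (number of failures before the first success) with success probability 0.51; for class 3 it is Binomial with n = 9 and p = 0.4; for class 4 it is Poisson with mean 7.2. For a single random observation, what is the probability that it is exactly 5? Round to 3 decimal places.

Conditional on each class, P(X = 5): 1: 0.250823; 2: 0.0144062; 3: 0.167215; 4: 0.120382.
By total probability, P(X = 5) = 0.3·0.250823 + 0.18·0.0144062 + 0.22·0.167215 + 0.3·0.120382 = 0.150742.

0.151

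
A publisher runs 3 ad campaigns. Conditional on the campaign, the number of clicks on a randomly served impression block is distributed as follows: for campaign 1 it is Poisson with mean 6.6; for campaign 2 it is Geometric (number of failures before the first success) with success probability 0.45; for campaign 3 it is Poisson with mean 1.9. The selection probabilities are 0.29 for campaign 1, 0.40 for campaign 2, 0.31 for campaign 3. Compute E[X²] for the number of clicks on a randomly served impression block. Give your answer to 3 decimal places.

For each component E[X²] = Var + (mean)², giving 1: 50.16; 2: 4.20988; 3: 5.51.
Overall E[X²] = 0.29·50.16 + 0.4·4.20988 + 0.31·5.51 = 17.9385.

17.938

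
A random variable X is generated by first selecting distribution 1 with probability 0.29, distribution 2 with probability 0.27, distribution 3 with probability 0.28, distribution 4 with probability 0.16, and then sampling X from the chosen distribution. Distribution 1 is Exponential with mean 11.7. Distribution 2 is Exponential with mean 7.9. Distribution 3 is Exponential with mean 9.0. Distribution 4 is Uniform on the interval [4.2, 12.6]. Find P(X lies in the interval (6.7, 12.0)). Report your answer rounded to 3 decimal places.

Conditional on each component, P(6.7 < X < 12.0): 1: 0.205462; 2: 0.209294; 3: 0.211401; 4: 0.630952.
By total probability, P(6.7 < X < 12.0) = 0.29·0.205462 + 0.27·0.209294 + 0.28·0.211401 + 0.16·0.630952 = 0.276238.

0.276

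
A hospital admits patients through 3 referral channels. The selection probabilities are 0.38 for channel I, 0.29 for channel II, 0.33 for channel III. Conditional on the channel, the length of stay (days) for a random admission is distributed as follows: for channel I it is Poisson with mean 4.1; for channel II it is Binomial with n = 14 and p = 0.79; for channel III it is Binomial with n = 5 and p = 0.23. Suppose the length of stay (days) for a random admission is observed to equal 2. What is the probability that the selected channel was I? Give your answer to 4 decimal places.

0.3991

Likelihoods P(X=2 | ·): I: 0.139293; II: 4.1776e-07; III: 0.241506.
Posterior ∝ prior × likelihood. Numerator for I: 0.38·0.139293 = 0.0529315.
Normalizing constant: 0.38·0.139293 + 0.29·4.1776e-07 + 0.33·0.241506 = 0.132629.
P(I | observation) = 0.0529315 / 0.132629 = 0.399096.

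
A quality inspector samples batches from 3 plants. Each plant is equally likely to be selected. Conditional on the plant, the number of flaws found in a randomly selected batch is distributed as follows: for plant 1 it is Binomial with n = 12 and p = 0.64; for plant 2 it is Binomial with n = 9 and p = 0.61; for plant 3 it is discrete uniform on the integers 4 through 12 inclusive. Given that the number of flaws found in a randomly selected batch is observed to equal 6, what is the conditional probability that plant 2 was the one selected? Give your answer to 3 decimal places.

0.507

Likelihoods P(X=6 | ·): 1: 0.138219; 2: 0.256716; 3: 0.111111.
Posterior ∝ prior × likelihood. Numerator for 2: 0.333333·0.256716 = 0.0855718.
Normalizing constant: 0.333333·0.138219 + 0.333333·0.256716 + 0.333333·0.111111 = 0.168682.
P(2 | observation) = 0.0855718 / 0.168682 = 0.507297.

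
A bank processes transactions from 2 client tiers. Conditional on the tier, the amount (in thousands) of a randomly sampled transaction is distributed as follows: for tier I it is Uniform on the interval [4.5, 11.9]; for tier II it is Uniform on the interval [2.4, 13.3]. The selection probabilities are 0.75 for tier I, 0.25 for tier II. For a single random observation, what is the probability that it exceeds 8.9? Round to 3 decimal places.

0.405

Conditional on each tier, P(X > 8.9): I: 0.405405; II: 0.40367.
By total probability, P(X > 8.9) = 0.75·0.405405 + 0.25·0.40367 = 0.404971.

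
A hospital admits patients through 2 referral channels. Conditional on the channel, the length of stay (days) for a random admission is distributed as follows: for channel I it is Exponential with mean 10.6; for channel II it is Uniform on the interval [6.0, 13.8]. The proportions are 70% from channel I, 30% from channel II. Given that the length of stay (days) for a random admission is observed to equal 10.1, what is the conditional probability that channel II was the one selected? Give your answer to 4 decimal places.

0.6016

Likelihoods f(10.1 | ·): I: 0.0363819; II: 0.128205.
Posterior ∝ prior × likelihood. Numerator for II: 0.3·0.128205 = 0.0384615.
Normalizing constant: 0.7·0.0363819 + 0.3·0.128205 = 0.0639289.
P(II | observation) = 0.0384615 / 0.0639289 = 0.60163.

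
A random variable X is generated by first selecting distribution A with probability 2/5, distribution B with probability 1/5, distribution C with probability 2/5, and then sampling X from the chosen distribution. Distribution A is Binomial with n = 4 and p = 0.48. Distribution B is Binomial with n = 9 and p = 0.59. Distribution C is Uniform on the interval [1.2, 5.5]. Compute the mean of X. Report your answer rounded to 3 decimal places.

3.170

Component means — A: 1.92; B: 5.31; C: 3.35.
E[X] = 0.4·1.92 + 0.2·5.31 + 0.4·3.35 = 3.17.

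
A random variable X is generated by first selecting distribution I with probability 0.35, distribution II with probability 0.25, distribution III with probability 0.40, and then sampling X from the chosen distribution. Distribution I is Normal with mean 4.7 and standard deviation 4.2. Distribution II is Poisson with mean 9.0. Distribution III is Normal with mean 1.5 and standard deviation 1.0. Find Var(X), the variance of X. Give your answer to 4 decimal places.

Per component, I: μ=4.7, E[X²]=39.73; II: μ=9, E[X²]=90; III: μ=1.5, E[X²]=3.25.
E[X] = 0.35·4.7 + 0.25·9 + 0.4·1.5 = 4.495.
E[X²] = 0.35·39.73 + 0.25·90 + 0.4·3.25 = 37.7055.
Var(X) = E[X²] − (E[X])² = 37.7055 − 20.205 = 17.5005.

17.5005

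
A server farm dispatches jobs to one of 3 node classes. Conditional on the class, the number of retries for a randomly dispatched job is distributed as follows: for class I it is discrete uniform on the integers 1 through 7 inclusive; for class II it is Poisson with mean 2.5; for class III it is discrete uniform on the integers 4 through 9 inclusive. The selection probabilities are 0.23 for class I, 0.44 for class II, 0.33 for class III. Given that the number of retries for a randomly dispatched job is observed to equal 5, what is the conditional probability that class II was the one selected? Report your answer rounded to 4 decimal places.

Likelihoods P(X=5 | ·): I: 0.142857; II: 0.0668009; III: 0.166667.
Posterior ∝ prior × likelihood. Numerator for II: 0.44·0.0668009 = 0.0293924.
Normalizing constant: 0.23·0.142857 + 0.44·0.0668009 + 0.33·0.166667 = 0.11725.
P(II | observation) = 0.0293924 / 0.11725 = 0.250683.

0.2507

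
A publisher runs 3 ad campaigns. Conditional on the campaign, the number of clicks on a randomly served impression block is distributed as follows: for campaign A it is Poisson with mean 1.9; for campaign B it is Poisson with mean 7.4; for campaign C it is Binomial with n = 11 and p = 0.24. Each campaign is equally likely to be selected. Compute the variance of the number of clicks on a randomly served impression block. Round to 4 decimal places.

Per component, A: μ=1.9, E[X²]=5.51; B: μ=7.4, E[X²]=62.16; C: μ=2.64, E[X²]=8.976.
E[X] = 0.333333·1.9 + 0.333333·7.4 + 0.333333·2.64 = 3.98.
E[X²] = 0.333333·5.51 + 0.333333·62.16 + 0.333333·8.976 = 25.5487.
Var(X) = E[X²] − (E[X])² = 25.5487 − 15.8404 = 9.70827.

9.7083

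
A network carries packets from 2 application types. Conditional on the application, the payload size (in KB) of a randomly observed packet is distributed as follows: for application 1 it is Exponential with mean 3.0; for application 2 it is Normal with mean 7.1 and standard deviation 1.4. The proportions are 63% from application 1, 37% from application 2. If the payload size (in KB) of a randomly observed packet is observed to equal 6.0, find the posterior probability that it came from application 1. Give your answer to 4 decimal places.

Likelihoods f(6.0 | ·): 1: 0.0451118; 2: 0.20928.
Posterior ∝ prior × likelihood. Numerator for 1: 0.63·0.0451118 = 0.0284204.
Normalizing constant: 0.63·0.0451118 + 0.37·0.20928 = 0.105854.
P(1 | observation) = 0.0284204 / 0.105854 = 0.268487.

0.2685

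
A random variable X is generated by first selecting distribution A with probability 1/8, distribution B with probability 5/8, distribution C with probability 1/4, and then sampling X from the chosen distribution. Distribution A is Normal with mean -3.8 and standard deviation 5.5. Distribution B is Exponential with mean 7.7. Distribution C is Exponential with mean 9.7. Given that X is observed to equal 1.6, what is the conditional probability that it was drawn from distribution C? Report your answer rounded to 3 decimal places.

Likelihoods f(1.6 | ·): A: 0.0447945; B: 0.105503; C: 0.0874162.
Posterior ∝ prior × likelihood. Numerator for C: 0.25·0.0874162 = 0.0218541.
Normalizing constant: 0.125·0.0447945 + 0.625·0.105503 + 0.25·0.0874162 = 0.093393.
P(C | observation) = 0.0218541 / 0.093393 = 0.234001.

0.234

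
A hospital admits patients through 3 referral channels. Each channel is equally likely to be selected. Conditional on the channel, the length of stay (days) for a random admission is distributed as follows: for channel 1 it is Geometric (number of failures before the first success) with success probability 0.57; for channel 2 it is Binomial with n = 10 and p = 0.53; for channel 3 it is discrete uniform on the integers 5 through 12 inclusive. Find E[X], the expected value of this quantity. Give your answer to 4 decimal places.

Component means — 1: 0.754386; 2: 5.3; 3: 8.5.
E[X] = 0.333333·0.754386 + 0.333333·5.3 + 0.333333·8.5 = 4.85146.

4.8515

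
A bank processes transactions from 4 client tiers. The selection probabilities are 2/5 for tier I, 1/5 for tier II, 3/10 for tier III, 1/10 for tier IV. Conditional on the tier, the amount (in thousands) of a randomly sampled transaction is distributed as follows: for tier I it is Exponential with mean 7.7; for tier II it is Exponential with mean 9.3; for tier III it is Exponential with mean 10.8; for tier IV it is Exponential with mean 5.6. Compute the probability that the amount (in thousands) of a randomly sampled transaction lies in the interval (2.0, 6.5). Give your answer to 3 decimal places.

0.322

Conditional on each tier, P(2.0 < X < 6.5): I: 0.341332; II: 0.309379; III: 0.283154; IV: 0.38641.
By total probability, P(2.0 < X < 6.5) = 0.4·0.341332 + 0.2·0.309379 + 0.3·0.283154 + 0.1·0.38641 = 0.321996.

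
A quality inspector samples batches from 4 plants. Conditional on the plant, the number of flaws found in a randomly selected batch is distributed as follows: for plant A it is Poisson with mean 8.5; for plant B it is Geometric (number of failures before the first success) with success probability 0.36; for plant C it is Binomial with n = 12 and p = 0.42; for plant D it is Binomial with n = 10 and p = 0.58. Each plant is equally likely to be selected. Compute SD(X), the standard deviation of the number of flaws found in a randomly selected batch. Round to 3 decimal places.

3.231

Per component, A: μ=8.5, E[X²]=80.75; B: μ=1.77778, E[X²]=8.09877; C: μ=5.04, E[X²]=28.3248; D: μ=5.8, E[X²]=36.076.
E[X] = 0.25·8.5 + 0.25·1.77778 + 0.25·5.04 + 0.25·5.8 = 5.27944.
E[X²] = 0.25·80.75 + 0.25·8.09877 + 0.25·28.3248 + 0.25·36.076 = 38.3124.
Var(X) = E[X²] − (E[X])² = 38.3124 − 27.8725 = 10.4399.
SD(X) = √10.4399 = 3.23108.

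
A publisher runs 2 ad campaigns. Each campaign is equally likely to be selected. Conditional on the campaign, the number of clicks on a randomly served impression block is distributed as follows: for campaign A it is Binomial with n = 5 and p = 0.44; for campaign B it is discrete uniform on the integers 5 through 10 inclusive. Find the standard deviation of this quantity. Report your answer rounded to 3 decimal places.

Per component, A: μ=2.2, E[X²]=6.072; B: μ=7.5, E[X²]=59.1667.
E[X] = 0.5·2.2 + 0.5·7.5 = 4.85.
E[X²] = 0.5·6.072 + 0.5·59.1667 = 32.6193.
Var(X) = E[X²] − (E[X])² = 32.6193 − 23.5225 = 9.09683.
SD(X) = √9.09683 = 3.0161.

3.016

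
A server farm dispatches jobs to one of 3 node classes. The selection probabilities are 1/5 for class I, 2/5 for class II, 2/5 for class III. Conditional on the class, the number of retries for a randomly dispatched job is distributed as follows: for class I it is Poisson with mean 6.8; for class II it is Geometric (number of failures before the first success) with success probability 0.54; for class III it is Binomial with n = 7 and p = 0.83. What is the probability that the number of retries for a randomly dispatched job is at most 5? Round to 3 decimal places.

0.597

Conditional on each class, P(X ≤ 5): I: 0.326977; II: 0.990526; III: 0.33958.
By total probability, P(X ≤ 5) = 0.2·0.326977 + 0.4·0.990526 + 0.4·0.33958 = 0.597438.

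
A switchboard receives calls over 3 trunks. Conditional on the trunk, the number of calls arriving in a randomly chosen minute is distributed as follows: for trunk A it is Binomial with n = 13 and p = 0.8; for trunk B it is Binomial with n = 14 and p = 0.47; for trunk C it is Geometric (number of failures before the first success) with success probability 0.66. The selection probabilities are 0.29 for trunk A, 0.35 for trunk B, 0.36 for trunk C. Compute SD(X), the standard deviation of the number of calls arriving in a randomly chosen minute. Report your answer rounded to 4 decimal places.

Per component, A: μ=10.4, E[X²]=110.24; B: μ=6.58, E[X²]=46.7838; C: μ=0.515152, E[X²]=1.04591.
E[X] = 0.29·10.4 + 0.35·6.58 + 0.36·0.515152 = 5.50445.
E[X²] = 0.29·110.24 + 0.35·46.7838 + 0.36·1.04591 = 48.7205.
Var(X) = E[X²] − (E[X])² = 48.7205 − 30.299 = 18.4214.
SD(X) = √18.4214 = 4.29202.

4.2920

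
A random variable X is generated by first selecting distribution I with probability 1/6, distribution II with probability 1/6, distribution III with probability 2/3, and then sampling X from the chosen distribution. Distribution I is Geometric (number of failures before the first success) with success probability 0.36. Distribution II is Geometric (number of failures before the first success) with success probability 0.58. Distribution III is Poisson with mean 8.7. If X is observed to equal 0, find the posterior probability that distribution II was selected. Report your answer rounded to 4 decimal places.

Likelihoods P(X=0 | ·): I: 0.36; II: 0.58; III: 0.000166586.
Posterior ∝ prior × likelihood. Numerator for II: 0.166667·0.58 = 0.0966667.
Normalizing constant: 0.166667·0.36 + 0.166667·0.58 + 0.666667·0.000166586 = 0.156778.
P(II | observation) = 0.0966667 / 0.156778 = 0.616584.

0.6166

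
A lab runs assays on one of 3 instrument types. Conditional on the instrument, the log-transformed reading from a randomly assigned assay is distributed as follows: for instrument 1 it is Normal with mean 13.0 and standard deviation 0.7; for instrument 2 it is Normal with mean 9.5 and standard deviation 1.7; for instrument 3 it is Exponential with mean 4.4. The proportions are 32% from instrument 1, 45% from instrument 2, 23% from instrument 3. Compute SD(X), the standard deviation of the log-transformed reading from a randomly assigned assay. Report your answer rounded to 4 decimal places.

3.9761

Per component, 1: μ=13, E[X²]=169.49; 2: μ=9.5, E[X²]=93.14; 3: μ=4.4, E[X²]=38.72.
E[X] = 0.32·13 + 0.45·9.5 + 0.23·4.4 = 9.447.
E[X²] = 0.32·169.49 + 0.45·93.14 + 0.23·38.72 = 105.055.
Var(X) = E[X²] − (E[X])² = 105.055 − 89.2458 = 15.8096.
SD(X) = √15.8096 = 3.97613.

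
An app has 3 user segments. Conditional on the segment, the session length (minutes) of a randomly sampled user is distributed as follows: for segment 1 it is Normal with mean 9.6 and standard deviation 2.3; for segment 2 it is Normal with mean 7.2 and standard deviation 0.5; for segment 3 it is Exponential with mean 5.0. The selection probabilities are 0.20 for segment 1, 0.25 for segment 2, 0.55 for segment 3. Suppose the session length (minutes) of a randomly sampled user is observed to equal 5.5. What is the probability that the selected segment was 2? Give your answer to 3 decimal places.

Likelihoods f(5.5 | ·): 1: 0.0354124; 2: 0.00246444; 3: 0.0665742.
Posterior ∝ prior × likelihood. Numerator for 2: 0.25·0.00246444 = 0.00061611.
Normalizing constant: 0.2·0.0354124 + 0.25·0.00246444 + 0.55·0.0665742 = 0.0443144.
P(2 | observation) = 0.00061611 / 0.0443144 = 0.0139031.

0.014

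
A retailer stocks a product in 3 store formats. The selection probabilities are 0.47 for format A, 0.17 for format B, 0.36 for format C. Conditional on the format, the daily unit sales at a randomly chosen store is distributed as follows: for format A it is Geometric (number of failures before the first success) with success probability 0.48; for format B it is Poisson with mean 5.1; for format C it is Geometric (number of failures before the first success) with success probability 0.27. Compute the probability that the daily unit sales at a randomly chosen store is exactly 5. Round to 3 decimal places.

0.059

Conditional on each format, P(X = 5): A: 0.0182498; B: 0.175294; C: 0.0559729.
By total probability, P(X = 5) = 0.47·0.0182498 + 0.17·0.175294 + 0.36·0.0559729 = 0.0585277.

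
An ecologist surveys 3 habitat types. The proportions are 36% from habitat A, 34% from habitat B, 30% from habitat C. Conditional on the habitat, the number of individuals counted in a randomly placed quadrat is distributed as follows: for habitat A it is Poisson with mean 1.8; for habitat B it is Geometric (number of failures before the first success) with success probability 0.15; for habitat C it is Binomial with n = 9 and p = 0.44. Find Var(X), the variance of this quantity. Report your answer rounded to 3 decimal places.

Per component, A: μ=1.8, E[X²]=5.04; B: μ=5.66667, E[X²]=69.8889; C: μ=3.96, E[X²]=17.8992.
E[X] = 0.36·1.8 + 0.34·5.66667 + 0.3·3.96 = 3.76267.
E[X²] = 0.36·5.04 + 0.34·69.8889 + 0.3·17.8992 = 30.9464.
Var(X) = E[X²] − (E[X])² = 30.9464 − 14.1577 = 16.7887.

16.789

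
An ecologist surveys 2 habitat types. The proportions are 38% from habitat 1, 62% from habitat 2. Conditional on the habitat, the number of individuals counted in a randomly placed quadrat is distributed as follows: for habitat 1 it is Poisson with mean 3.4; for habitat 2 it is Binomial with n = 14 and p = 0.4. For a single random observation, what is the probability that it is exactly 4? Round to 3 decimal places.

0.167

Conditional on each habitat, P(X = 4): 1: 0.185825; 2: 0.154948.
By total probability, P(X = 4) = 0.38·0.185825 + 0.62·0.154948 = 0.166681.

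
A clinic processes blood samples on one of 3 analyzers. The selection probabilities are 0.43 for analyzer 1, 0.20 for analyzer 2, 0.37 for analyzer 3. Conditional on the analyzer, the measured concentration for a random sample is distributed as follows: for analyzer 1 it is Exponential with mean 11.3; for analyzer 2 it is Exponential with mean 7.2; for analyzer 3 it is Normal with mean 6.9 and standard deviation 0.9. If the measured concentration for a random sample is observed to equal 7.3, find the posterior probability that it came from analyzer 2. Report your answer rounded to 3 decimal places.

0.056

Likelihoods f(7.3 | ·): 1: 0.0463831; 2: 0.0503896; 3: 0.401582.
Posterior ∝ prior × likelihood. Numerator for 2: 0.2·0.0503896 = 0.0100779.
Normalizing constant: 0.43·0.0463831 + 0.2·0.0503896 + 0.37·0.401582 = 0.178608.
P(2 | observation) = 0.0100779 / 0.178608 = 0.0564248.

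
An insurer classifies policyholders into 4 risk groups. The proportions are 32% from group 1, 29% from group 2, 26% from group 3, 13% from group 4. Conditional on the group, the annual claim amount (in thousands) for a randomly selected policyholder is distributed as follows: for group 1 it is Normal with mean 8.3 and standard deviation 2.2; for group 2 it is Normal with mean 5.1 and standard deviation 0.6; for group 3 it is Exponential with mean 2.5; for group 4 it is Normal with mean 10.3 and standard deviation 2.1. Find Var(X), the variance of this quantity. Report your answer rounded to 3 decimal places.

Per component, 1: μ=8.3, E[X²]=73.73; 2: μ=5.1, E[X²]=26.37; 3: μ=2.5, E[X²]=12.5; 4: μ=10.3, E[X²]=110.5.
E[X] = 0.32·8.3 + 0.29·5.1 + 0.26·2.5 + 0.13·10.3 = 6.124.
E[X²] = 0.32·73.73 + 0.29·26.37 + 0.26·12.5 + 0.13·110.5 = 48.8559.
Var(X) = E[X²] − (E[X])² = 48.8559 − 37.5034 = 11.3525.

11.353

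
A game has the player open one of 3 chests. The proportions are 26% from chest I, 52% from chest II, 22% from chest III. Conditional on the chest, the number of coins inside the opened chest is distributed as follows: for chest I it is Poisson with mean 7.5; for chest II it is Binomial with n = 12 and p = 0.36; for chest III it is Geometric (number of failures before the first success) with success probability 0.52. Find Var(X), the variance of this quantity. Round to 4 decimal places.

8.9397

Per component, I: μ=7.5, E[X²]=63.75; II: μ=4.32, E[X²]=21.4272; III: μ=0.923077, E[X²]=2.62722.
E[X] = 0.26·7.5 + 0.52·4.32 + 0.22·0.923077 = 4.39948.
E[X²] = 0.26·63.75 + 0.52·21.4272 + 0.22·2.62722 = 28.2951.
Var(X) = E[X²] − (E[X])² = 28.2951 − 19.3554 = 8.93973.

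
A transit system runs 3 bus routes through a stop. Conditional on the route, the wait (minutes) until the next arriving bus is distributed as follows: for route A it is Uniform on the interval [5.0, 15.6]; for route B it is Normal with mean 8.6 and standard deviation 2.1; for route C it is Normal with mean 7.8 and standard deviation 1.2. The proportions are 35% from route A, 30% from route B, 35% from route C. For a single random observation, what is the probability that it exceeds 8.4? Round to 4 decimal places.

Conditional on each route, P(X > 8.4): A: 0.679245; B: 0.537937; C: 0.308538.
By total probability, P(X > 8.4) = 0.35·0.679245 + 0.3·0.537937 + 0.35·0.308538 = 0.507105.

0.5071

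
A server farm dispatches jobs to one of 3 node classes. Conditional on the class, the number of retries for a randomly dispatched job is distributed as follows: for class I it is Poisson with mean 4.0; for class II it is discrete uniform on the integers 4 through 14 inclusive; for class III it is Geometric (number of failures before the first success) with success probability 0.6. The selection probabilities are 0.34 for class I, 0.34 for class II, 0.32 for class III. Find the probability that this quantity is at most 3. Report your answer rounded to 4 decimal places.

0.4592

Conditional on each class, P(X ≤ 3): I: 0.43347; II: 0; III: 0.9744.
By total probability, P(X ≤ 3) = 0.34·0.43347 + 0.34·0 + 0.32·0.9744 = 0.459188.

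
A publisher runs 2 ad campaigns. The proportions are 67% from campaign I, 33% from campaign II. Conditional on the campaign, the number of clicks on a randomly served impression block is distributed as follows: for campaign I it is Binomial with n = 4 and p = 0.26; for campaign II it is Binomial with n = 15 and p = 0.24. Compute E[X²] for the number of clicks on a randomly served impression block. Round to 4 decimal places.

For each component E[X²] = Var + (mean)², giving I: 1.8512; II: 15.696.
Overall E[X²] = 0.67·1.8512 + 0.33·15.696 = 6.41998.

6.4200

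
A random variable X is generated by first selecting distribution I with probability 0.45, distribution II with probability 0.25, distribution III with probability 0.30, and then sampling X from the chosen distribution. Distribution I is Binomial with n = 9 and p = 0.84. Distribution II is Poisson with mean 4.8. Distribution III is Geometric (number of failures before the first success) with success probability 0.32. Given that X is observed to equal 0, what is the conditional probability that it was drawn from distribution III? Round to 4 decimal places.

Likelihoods P(X=0 | ·): I: 6.87195e-08; II: 0.00822975; III: 0.32.
Posterior ∝ prior × likelihood. Numerator for III: 0.3·0.32 = 0.096.
Normalizing constant: 0.45·6.87195e-08 + 0.25·0.00822975 + 0.3·0.32 = 0.0980575.
P(III | observation) = 0.096 / 0.0980575 = 0.979018.

0.9790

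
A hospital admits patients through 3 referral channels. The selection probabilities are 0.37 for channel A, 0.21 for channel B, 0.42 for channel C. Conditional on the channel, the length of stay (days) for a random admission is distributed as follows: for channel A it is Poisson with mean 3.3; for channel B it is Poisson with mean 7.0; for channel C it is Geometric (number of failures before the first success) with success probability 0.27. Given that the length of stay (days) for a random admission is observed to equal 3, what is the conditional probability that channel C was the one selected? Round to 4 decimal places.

0.3225

Likelihoods P(X=3 | ·): A: 0.220912; B: 0.0521293; C: 0.105035.
Posterior ∝ prior × likelihood. Numerator for C: 0.42·0.105035 = 0.0441145.
Normalizing constant: 0.37·0.220912 + 0.21·0.0521293 + 0.42·0.105035 = 0.136799.
P(C | observation) = 0.0441145 / 0.136799 = 0.322477.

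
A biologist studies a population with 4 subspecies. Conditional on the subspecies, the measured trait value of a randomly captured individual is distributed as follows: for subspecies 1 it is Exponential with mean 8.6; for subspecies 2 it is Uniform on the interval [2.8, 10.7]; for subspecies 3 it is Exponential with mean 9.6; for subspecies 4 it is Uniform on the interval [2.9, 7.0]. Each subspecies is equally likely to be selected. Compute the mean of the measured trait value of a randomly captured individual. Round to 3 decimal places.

Component means — 1: 8.6; 2: 6.75; 3: 9.6; 4: 4.95.
E[X] = 0.25·8.6 + 0.25·6.75 + 0.25·9.6 + 0.25·4.95 = 7.475.

7.475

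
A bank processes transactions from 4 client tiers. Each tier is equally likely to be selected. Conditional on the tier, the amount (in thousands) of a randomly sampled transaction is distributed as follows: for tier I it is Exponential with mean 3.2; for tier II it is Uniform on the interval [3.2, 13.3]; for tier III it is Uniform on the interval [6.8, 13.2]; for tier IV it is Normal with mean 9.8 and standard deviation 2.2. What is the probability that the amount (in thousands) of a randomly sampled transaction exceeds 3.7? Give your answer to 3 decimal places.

Conditional on each tier, P(X > 3.7): I: 0.314664; II: 0.950495; III: 1; IV: 0.997221.
By total probability, P(X > 3.7) = 0.25·0.314664 + 0.25·0.950495 + 0.25·1 + 0.25·0.997221 = 0.815595.

0.816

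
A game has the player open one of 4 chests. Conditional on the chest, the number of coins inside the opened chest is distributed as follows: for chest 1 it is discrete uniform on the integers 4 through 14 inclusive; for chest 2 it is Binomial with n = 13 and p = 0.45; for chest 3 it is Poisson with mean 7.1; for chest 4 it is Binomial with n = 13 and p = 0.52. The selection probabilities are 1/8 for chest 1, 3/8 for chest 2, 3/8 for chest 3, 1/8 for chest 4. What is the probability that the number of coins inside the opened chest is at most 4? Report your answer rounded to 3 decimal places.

0.171

Conditional on each chest, P(X ≤ 4): 1: 0.0909091; 2: 0.227948; 3: 0.164063; 4: 0.104476.
By total probability, P(X ≤ 4) = 0.125·0.0909091 + 0.375·0.227948 + 0.375·0.164063 + 0.125·0.104476 = 0.171427.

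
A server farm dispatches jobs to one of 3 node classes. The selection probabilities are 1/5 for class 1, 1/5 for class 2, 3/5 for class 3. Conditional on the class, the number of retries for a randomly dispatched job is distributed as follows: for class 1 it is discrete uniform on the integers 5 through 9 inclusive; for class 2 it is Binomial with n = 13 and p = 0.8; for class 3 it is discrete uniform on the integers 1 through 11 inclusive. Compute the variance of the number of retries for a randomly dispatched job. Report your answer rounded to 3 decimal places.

Per component, 1: μ=7, E[X²]=51; 2: μ=10.4, E[X²]=110.24; 3: μ=6, E[X²]=46.
E[X] = 0.2·7 + 0.2·10.4 + 0.6·6 = 7.08.
E[X²] = 0.2·51 + 0.2·110.24 + 0.6·46 = 59.848.
Var(X) = E[X²] − (E[X])² = 59.848 − 50.1264 = 9.7216.

9.722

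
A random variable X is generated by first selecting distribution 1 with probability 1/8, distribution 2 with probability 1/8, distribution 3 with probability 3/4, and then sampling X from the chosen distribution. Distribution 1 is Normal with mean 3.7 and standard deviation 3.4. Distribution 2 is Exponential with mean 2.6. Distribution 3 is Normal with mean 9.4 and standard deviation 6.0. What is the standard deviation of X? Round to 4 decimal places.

Per component, 1: μ=3.7, E[X²]=25.25; 2: μ=2.6, E[X²]=13.52; 3: μ=9.4, E[X²]=124.36.
E[X] = 0.125·3.7 + 0.125·2.6 + 0.75·9.4 = 7.8375.
E[X²] = 0.125·25.25 + 0.125·13.52 + 0.75·124.36 = 98.1163.
Var(X) = E[X²] − (E[X])² = 98.1163 − 61.4264 = 36.6898.
SD(X) = √36.6898 = 6.05721.

6.0572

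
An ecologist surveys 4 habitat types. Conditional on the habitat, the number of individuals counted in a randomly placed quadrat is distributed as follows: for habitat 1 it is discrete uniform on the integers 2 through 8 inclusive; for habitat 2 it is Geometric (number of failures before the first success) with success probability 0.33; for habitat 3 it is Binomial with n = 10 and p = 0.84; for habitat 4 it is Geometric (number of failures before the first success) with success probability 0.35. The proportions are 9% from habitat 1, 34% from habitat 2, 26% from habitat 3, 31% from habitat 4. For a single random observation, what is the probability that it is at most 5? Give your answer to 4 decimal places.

0.6507

Conditional on each habitat, P(X ≤ 5): 1: 0.571429; 2: 0.909542; 3: 0.0130101; 4: 0.924581.
By total probability, P(X ≤ 5) = 0.09·0.571429 + 0.34·0.909542 + 0.26·0.0130101 + 0.31·0.924581 = 0.650676.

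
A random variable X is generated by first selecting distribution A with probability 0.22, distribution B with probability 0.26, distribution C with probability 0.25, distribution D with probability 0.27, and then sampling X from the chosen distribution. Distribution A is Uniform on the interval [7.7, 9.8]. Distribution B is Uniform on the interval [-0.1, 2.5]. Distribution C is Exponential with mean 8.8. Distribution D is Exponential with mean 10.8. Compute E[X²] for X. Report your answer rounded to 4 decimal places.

For each component E[X²] = Var + (mean)², giving A: 76.93; B: 2.00333; C: 154.88; D: 233.28.
Overall E[X²] = 0.22·76.93 + 0.26·2.00333 + 0.25·154.88 + 0.27·233.28 = 119.151.

119.1511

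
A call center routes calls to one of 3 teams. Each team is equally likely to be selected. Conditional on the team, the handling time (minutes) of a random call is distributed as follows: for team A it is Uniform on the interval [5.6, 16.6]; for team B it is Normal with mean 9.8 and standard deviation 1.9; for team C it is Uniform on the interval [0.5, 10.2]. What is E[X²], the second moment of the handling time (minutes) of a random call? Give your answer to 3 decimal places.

89.802

For each component E[X²] = Var + (mean)², giving A: 133.293; B: 99.65; C: 36.4633.
Overall E[X²] = 0.333333·133.293 + 0.333333·99.65 + 0.333333·36.4633 = 89.8022.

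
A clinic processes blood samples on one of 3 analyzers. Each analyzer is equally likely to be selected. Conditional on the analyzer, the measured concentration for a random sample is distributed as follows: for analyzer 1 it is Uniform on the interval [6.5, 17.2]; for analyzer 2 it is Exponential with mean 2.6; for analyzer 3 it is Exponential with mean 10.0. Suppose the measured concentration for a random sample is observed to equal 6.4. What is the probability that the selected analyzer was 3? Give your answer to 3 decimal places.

0.616

Likelihoods f(6.4 | ·): 1: 0; 2: 0.0328091; 3: 0.0527292.
Posterior ∝ prior × likelihood. Numerator for 3: 0.333333·0.0527292 = 0.0175764.
Normalizing constant: 0.333333·0 + 0.333333·0.0328091 + 0.333333·0.0527292 = 0.0285128.
P(3 | observation) = 0.0175764 / 0.0285128 = 0.61644.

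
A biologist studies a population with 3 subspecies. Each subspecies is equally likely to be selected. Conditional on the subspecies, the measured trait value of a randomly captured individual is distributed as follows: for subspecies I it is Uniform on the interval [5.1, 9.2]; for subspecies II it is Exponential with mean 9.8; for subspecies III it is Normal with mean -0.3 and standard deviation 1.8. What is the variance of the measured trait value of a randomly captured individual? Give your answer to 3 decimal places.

Per component, I: μ=7.15, E[X²]=52.5233; II: μ=9.8, E[X²]=192.08; III: μ=-0.3, E[X²]=3.33.
E[X] = 0.333333·7.15 + 0.333333·9.8 + 0.333333·-0.3 = 5.55.
E[X²] = 0.333333·52.5233 + 0.333333·192.08 + 0.333333·3.33 = 82.6444.
Var(X) = E[X²] − (E[X])² = 82.6444 − 30.8025 = 51.8419.

51.842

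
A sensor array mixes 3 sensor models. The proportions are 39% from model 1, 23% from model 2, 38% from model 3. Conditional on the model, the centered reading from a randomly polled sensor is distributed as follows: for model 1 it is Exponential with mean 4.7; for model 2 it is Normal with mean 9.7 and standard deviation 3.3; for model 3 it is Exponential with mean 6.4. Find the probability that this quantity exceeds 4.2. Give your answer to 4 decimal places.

0.5757

Conditional on each model, P(X > 4.2): 1: 0.409173; 2: 0.95221; 3: 0.518793.
By total probability, P(X > 4.2) = 0.39·0.409173 + 0.23·0.95221 + 0.38·0.518793 = 0.575727.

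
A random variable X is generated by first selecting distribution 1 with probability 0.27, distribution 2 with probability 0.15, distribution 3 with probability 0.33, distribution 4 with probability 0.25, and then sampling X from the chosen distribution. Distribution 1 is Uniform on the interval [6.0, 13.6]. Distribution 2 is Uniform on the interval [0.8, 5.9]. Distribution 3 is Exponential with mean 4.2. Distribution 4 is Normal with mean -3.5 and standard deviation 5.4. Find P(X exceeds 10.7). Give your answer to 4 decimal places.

Conditional on each component, P(X > 10.7): 1: 0.381579; 2: 0; 3: 0.0782678; 4: 0.0042739.
By total probability, P(X > 10.7) = 0.27·0.381579 + 0.15·0 + 0.33·0.0782678 + 0.25·0.0042739 = 0.129923.

0.1299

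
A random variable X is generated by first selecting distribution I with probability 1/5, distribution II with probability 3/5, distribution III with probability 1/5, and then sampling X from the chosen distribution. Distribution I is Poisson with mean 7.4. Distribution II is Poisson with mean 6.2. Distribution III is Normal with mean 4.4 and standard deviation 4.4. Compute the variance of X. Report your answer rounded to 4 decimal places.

Per component, I: μ=7.4, E[X²]=62.16; II: μ=6.2, E[X²]=44.64; III: μ=4.4, E[X²]=38.72.
E[X] = 0.2·7.4 + 0.6·6.2 + 0.2·4.4 = 6.08.
E[X²] = 0.2·62.16 + 0.6·44.64 + 0.2·38.72 = 46.96.
Var(X) = E[X²] − (E[X])² = 46.96 − 36.9664 = 9.9936.

9.9936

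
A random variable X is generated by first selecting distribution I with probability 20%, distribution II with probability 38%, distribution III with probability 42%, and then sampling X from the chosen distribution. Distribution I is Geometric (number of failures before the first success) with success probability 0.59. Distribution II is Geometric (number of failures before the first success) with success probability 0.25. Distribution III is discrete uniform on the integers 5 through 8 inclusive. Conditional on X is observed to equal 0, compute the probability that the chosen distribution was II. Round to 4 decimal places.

Likelihoods P(X=0 | ·): I: 0.59; II: 0.25; III: 0.
Posterior ∝ prior × likelihood. Numerator for II: 0.38·0.25 = 0.095.
Normalizing constant: 0.2·0.59 + 0.38·0.25 + 0.42·0 = 0.213.
P(II | observation) = 0.095 / 0.213 = 0.446009.

0.4460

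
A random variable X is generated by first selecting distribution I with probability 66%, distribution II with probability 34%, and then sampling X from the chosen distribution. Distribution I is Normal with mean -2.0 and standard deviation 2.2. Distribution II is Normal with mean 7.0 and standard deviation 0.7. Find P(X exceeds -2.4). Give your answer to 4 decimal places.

0.7176

Conditional on each component, P(X > -2.4): I: 0.572137; II: 1.
By total probability, P(X > -2.4) = 0.66·0.572137 + 0.34·1 = 0.717611.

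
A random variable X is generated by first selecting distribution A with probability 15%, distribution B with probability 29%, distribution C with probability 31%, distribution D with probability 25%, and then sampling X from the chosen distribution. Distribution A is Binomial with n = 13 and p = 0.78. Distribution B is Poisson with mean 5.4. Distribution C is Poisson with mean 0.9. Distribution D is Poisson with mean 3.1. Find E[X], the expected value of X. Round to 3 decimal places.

Component means — A: 10.14; B: 5.4; C: 0.9; D: 3.1.
E[X] = 0.15·10.14 + 0.29·5.4 + 0.31·0.9 + 0.25·3.1 = 4.141.

4.141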